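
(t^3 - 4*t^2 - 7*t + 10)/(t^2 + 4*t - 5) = (t^2 - 3*t - 10)/(t + 5)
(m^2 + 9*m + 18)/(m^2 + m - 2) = (m^2 + 9*m + 18)/(m^2 + m - 2)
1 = 1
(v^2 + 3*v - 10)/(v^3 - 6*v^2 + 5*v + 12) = (v^2 + 3*v - 10)/(v^3 - 6*v^2 + 5*v + 12)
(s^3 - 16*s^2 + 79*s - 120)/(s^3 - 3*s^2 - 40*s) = (s^2 - 8*s + 15)/(s*(s + 5))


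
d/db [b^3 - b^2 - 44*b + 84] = 3*b^2 - 2*b - 44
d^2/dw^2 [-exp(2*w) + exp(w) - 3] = (1 - 4*exp(w))*exp(w)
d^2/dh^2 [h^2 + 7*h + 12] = 2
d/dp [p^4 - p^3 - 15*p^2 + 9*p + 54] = 4*p^3 - 3*p^2 - 30*p + 9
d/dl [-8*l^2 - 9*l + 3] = -16*l - 9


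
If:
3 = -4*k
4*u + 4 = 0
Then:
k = -3/4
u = -1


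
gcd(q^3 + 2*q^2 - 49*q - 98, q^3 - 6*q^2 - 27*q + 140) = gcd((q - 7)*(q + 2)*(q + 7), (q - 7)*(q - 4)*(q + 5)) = q - 7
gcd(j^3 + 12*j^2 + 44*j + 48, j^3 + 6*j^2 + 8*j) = j^2 + 6*j + 8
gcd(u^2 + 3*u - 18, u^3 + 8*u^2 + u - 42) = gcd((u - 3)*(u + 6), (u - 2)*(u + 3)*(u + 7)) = 1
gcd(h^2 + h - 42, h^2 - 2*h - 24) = h - 6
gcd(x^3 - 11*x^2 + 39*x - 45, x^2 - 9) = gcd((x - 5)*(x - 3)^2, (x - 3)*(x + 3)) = x - 3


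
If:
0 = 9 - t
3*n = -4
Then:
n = -4/3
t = 9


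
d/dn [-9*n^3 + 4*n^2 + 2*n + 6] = -27*n^2 + 8*n + 2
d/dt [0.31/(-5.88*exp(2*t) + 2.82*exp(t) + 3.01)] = (3.6456*exp(t) - 0.8742)*exp(t)/(-5.88*exp(2*t) + 2.82*exp(t) + 3.01)^2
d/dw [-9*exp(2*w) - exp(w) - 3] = (-18*exp(w) - 1)*exp(w)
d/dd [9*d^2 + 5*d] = 18*d + 5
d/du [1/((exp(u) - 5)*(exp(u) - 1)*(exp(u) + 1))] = -((exp(u) - 5)*(exp(u) - 1) + (exp(u) - 5)*(exp(u) + 1) + (exp(u) - 1)*(exp(u) + 1))/(4*(exp(u) - 5)^2*(exp(u) - 1)^2*cosh(u/2)^2)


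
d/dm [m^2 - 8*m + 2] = 2*m - 8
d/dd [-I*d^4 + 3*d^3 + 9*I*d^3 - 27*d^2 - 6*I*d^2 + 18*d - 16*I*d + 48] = -4*I*d^3 + d^2*(9 + 27*I) + d*(-54 - 12*I) + 18 - 16*I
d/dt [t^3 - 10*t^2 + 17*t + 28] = 3*t^2 - 20*t + 17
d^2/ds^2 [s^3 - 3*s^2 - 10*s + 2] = 6*s - 6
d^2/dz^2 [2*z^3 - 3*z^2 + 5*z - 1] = 12*z - 6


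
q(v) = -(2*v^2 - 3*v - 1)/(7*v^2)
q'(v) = -(4*v - 3)/(7*v^2) + 2*(2*v^2 - 3*v - 1)/(7*v^3) = (-3*v - 2)/(7*v^3)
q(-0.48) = -0.56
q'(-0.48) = 0.72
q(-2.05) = -0.46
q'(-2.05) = -0.07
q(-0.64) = -0.61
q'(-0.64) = 0.04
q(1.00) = 0.29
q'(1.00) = -0.71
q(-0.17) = 2.14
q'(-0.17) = 43.33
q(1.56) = 0.05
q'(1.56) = -0.25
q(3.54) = -0.15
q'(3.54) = -0.04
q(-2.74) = -0.42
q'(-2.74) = -0.04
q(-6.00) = -0.35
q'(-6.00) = -0.01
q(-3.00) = -0.41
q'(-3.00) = -0.04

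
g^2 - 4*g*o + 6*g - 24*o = (g + 6)*(g - 4*o)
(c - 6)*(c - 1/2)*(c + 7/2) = c^3 - 3*c^2 - 79*c/4 + 21/2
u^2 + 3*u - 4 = (u - 1)*(u + 4)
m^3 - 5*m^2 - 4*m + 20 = (m - 5)*(m - 2)*(m + 2)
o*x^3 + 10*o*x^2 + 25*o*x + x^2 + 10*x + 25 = (x + 5)^2*(o*x + 1)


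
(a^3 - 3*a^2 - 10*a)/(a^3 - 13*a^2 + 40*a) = (a + 2)/(a - 8)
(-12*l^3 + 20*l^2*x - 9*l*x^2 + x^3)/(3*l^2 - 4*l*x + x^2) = (12*l^2 - 8*l*x + x^2)/(-3*l + x)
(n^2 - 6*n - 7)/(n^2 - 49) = (n + 1)/(n + 7)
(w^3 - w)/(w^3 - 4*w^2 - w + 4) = w/(w - 4)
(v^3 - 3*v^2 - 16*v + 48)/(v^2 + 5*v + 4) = (v^2 - 7*v + 12)/(v + 1)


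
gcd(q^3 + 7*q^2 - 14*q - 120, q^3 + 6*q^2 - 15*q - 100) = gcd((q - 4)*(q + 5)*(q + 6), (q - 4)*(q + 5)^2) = q^2 + q - 20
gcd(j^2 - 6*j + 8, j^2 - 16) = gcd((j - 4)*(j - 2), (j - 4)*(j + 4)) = j - 4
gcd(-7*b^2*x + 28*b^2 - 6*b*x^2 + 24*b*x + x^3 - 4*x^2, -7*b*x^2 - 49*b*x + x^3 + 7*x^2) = -7*b + x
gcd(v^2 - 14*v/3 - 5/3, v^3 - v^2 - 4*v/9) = v + 1/3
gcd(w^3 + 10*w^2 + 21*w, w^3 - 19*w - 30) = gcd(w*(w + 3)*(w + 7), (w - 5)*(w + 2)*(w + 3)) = w + 3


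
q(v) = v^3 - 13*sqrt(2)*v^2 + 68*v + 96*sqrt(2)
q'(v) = 3*v^2 - 26*sqrt(2)*v + 68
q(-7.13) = -1646.17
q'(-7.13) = 482.68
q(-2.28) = -126.70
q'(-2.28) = 167.43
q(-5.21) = -858.97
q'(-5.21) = 341.00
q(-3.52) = -375.00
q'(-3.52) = 234.60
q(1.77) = 204.07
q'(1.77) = 12.32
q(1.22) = 193.18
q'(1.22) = 27.61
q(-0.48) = 98.78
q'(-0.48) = 86.34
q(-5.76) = -1056.98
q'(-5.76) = 379.33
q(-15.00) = -8395.81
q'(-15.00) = 1294.54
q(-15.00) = -8395.81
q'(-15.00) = 1294.54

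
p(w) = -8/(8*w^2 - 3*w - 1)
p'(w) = -8*(3 - 16*w)/(8*w^2 - 3*w - 1)^2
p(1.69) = -0.48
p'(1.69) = 0.68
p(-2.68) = -0.12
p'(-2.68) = -0.09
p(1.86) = -0.38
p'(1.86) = 0.48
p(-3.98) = -0.06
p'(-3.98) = -0.03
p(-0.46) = -3.86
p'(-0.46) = -19.29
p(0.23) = 6.32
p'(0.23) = 3.39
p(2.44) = -0.20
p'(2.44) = 0.19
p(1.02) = -1.88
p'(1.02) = 5.86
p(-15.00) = 0.00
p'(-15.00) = 0.00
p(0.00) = 8.00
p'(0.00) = -24.00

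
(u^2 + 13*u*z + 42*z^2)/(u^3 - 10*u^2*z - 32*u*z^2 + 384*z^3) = (u + 7*z)/(u^2 - 16*u*z + 64*z^2)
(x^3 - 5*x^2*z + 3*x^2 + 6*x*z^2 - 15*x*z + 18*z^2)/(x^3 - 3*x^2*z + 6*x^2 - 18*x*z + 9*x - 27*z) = (x - 2*z)/(x + 3)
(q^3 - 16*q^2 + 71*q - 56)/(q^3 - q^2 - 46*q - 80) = (q^2 - 8*q + 7)/(q^2 + 7*q + 10)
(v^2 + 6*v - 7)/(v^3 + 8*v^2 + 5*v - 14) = 1/(v + 2)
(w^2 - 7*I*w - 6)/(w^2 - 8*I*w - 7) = (w - 6*I)/(w - 7*I)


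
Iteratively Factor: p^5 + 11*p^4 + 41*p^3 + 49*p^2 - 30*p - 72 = (p - 1)*(p^4 + 12*p^3 + 53*p^2 + 102*p + 72) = (p - 1)*(p + 4)*(p^3 + 8*p^2 + 21*p + 18) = (p - 1)*(p + 3)*(p + 4)*(p^2 + 5*p + 6) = (p - 1)*(p + 2)*(p + 3)*(p + 4)*(p + 3)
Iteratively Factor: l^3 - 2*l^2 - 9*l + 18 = (l + 3)*(l^2 - 5*l + 6) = (l - 2)*(l + 3)*(l - 3)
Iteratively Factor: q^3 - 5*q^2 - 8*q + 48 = (q - 4)*(q^2 - q - 12) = (q - 4)^2*(q + 3)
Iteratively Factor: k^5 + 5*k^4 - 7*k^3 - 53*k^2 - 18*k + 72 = (k + 3)*(k^4 + 2*k^3 - 13*k^2 - 14*k + 24) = (k + 2)*(k + 3)*(k^3 - 13*k + 12) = (k - 3)*(k + 2)*(k + 3)*(k^2 + 3*k - 4) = (k - 3)*(k + 2)*(k + 3)*(k + 4)*(k - 1)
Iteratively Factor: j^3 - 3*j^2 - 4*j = (j + 1)*(j^2 - 4*j) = j*(j + 1)*(j - 4)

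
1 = 1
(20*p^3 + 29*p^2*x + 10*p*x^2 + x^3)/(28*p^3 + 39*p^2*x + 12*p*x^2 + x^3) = (5*p + x)/(7*p + x)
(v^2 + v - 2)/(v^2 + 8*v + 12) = (v - 1)/(v + 6)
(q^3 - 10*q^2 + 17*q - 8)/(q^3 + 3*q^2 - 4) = (q^2 - 9*q + 8)/(q^2 + 4*q + 4)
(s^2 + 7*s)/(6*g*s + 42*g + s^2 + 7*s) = s/(6*g + s)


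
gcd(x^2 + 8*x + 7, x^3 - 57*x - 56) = x^2 + 8*x + 7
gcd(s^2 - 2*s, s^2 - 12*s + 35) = 1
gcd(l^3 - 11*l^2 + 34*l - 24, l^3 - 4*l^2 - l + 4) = l^2 - 5*l + 4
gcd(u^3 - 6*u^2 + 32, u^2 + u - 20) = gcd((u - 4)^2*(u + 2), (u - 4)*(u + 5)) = u - 4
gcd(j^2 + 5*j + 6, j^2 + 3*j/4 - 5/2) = j + 2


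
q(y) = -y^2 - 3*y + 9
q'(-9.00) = 15.00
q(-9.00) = -45.00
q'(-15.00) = 27.00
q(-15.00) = -171.00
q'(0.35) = -3.70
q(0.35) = 7.83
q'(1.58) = -6.16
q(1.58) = 1.76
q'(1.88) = -6.76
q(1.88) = -0.17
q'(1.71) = -6.42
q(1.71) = 0.95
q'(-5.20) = 7.40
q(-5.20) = -2.44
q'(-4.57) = 6.14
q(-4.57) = 1.83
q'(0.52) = -4.04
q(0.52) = 7.17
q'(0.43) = -3.86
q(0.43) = 7.53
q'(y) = -2*y - 3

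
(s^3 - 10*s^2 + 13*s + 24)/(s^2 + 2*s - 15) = (s^2 - 7*s - 8)/(s + 5)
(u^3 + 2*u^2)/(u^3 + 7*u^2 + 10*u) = u/(u + 5)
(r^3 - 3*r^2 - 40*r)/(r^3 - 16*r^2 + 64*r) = (r + 5)/(r - 8)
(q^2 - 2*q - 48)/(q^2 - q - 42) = (q - 8)/(q - 7)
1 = 1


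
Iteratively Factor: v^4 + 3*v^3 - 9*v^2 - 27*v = (v + 3)*(v^3 - 9*v) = v*(v + 3)*(v^2 - 9) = v*(v - 3)*(v + 3)*(v + 3)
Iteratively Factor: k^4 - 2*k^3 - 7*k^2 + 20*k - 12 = (k - 2)*(k^3 - 7*k + 6) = (k - 2)^2*(k^2 + 2*k - 3) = (k - 2)^2*(k + 3)*(k - 1)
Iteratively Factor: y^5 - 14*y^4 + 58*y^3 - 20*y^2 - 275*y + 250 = (y + 2)*(y^4 - 16*y^3 + 90*y^2 - 200*y + 125) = (y - 5)*(y + 2)*(y^3 - 11*y^2 + 35*y - 25) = (y - 5)*(y - 1)*(y + 2)*(y^2 - 10*y + 25) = (y - 5)^2*(y - 1)*(y + 2)*(y - 5)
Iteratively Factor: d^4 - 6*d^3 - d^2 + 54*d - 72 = (d - 2)*(d^3 - 4*d^2 - 9*d + 36) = (d - 2)*(d + 3)*(d^2 - 7*d + 12) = (d - 4)*(d - 2)*(d + 3)*(d - 3)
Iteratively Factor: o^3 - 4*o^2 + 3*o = (o)*(o^2 - 4*o + 3) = o*(o - 1)*(o - 3)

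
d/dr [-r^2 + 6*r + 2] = 6 - 2*r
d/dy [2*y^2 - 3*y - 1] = 4*y - 3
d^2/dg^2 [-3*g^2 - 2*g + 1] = -6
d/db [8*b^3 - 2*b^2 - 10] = 4*b*(6*b - 1)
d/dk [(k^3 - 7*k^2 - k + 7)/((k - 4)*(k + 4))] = (k^4 - 47*k^2 + 210*k + 16)/(k^4 - 32*k^2 + 256)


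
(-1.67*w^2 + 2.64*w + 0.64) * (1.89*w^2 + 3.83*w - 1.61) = -3.1563*w^4 - 1.4065*w^3 + 14.0095*w^2 - 1.7992*w - 1.0304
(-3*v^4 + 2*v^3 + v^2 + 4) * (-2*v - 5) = 6*v^5 + 11*v^4 - 12*v^3 - 5*v^2 - 8*v - 20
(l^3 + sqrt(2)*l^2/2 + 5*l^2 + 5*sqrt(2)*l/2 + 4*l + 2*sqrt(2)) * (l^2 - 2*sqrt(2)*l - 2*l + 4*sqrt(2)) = l^5 - 3*sqrt(2)*l^4/2 + 3*l^4 - 8*l^3 - 9*sqrt(2)*l^3/2 - 14*l^2 + 9*sqrt(2)*l^2 + 12*l + 12*sqrt(2)*l + 16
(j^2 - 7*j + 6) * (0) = 0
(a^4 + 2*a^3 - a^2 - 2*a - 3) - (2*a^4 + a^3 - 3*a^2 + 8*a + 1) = -a^4 + a^3 + 2*a^2 - 10*a - 4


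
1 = 1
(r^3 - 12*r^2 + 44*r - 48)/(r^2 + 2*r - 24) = (r^2 - 8*r + 12)/(r + 6)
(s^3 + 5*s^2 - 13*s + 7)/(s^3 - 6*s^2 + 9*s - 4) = (s + 7)/(s - 4)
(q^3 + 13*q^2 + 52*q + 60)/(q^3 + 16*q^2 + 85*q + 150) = (q + 2)/(q + 5)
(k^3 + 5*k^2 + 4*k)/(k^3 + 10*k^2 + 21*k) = (k^2 + 5*k + 4)/(k^2 + 10*k + 21)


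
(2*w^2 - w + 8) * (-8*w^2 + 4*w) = -16*w^4 + 16*w^3 - 68*w^2 + 32*w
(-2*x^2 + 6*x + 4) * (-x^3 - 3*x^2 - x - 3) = 2*x^5 - 20*x^3 - 12*x^2 - 22*x - 12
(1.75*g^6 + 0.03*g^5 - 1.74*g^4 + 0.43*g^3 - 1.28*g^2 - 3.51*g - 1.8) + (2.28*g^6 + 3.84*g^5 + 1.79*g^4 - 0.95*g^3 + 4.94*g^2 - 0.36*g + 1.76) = 4.03*g^6 + 3.87*g^5 + 0.05*g^4 - 0.52*g^3 + 3.66*g^2 - 3.87*g - 0.04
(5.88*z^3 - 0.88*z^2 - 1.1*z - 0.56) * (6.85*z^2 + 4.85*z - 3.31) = 40.278*z^5 + 22.49*z^4 - 31.2658*z^3 - 6.2582*z^2 + 0.925*z + 1.8536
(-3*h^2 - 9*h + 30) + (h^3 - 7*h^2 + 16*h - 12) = h^3 - 10*h^2 + 7*h + 18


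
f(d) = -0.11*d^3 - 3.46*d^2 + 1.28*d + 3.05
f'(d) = -0.33*d^2 - 6.92*d + 1.28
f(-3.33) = -35.52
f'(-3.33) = 20.66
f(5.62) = -118.56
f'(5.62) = -48.03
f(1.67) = -4.97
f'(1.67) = -11.20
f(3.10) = -29.51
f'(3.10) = -23.34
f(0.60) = 2.55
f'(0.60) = -2.99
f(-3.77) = -45.06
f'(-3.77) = 22.68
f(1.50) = -3.19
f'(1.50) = -9.84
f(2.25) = -12.84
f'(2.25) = -15.96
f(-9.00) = -208.54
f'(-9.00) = 36.83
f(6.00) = -137.59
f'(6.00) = -52.12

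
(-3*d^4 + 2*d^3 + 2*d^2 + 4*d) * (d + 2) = -3*d^5 - 4*d^4 + 6*d^3 + 8*d^2 + 8*d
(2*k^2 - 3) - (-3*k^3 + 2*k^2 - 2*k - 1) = 3*k^3 + 2*k - 2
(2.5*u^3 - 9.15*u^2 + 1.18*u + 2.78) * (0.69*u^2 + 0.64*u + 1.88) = 1.725*u^5 - 4.7135*u^4 - 0.341800000000002*u^3 - 14.5286*u^2 + 3.9976*u + 5.2264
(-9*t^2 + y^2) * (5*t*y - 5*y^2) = -45*t^3*y + 45*t^2*y^2 + 5*t*y^3 - 5*y^4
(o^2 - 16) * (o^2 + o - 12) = o^4 + o^3 - 28*o^2 - 16*o + 192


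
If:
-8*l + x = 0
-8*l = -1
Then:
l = 1/8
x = 1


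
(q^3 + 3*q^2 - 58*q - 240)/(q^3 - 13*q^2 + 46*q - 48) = (q^2 + 11*q + 30)/(q^2 - 5*q + 6)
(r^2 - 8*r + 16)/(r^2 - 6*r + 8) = (r - 4)/(r - 2)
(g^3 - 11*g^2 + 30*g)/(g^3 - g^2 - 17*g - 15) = g*(g - 6)/(g^2 + 4*g + 3)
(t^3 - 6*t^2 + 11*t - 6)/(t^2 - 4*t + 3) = t - 2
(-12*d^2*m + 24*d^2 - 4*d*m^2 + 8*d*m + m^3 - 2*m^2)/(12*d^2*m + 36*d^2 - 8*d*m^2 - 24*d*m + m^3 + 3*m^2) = (-2*d*m + 4*d - m^2 + 2*m)/(2*d*m + 6*d - m^2 - 3*m)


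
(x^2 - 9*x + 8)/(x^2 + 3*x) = (x^2 - 9*x + 8)/(x*(x + 3))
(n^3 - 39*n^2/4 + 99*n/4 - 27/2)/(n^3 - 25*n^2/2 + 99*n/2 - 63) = (4*n - 3)/(2*(2*n - 7))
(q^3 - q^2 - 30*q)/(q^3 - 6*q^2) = (q + 5)/q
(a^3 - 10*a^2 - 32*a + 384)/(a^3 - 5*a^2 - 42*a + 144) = (a - 8)/(a - 3)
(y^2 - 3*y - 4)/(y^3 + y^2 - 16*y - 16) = 1/(y + 4)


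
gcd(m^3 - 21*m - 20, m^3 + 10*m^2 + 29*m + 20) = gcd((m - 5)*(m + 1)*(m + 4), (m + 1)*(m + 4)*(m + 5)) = m^2 + 5*m + 4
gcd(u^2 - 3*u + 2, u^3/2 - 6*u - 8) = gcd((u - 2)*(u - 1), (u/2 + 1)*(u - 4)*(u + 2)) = 1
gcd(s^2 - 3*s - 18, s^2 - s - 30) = s - 6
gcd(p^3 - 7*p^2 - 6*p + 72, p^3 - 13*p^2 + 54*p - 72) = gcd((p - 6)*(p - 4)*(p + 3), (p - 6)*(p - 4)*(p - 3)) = p^2 - 10*p + 24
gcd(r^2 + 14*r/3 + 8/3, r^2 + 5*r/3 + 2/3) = r + 2/3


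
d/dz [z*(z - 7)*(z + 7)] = 3*z^2 - 49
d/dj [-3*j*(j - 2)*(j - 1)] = -9*j^2 + 18*j - 6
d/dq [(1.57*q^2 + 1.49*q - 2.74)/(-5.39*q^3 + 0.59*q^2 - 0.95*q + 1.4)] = (8.4623*q^4 + 16.0622*q^3 - 46.6764*q^2 + 7.6292*q - 0.517)/(29.0521*q^6 - 6.3602*q^5 + 10.5891*q^4 - 16.213*q^3 + 2.5545*q^2 - 2.66*q + 1.96)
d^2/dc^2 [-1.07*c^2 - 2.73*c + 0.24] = -2.14000000000000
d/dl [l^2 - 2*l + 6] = 2*l - 2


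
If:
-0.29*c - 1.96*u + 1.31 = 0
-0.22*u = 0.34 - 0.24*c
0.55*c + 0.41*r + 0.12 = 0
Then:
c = 1.79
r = -2.69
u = 0.40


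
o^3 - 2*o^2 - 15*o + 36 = (o - 3)^2*(o + 4)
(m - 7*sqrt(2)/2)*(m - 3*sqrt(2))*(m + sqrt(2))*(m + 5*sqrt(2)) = m^4 - sqrt(2)*m^3/2 - 47*m^2 + 61*sqrt(2)*m + 210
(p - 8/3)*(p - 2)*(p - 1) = p^3 - 17*p^2/3 + 10*p - 16/3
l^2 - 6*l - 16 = (l - 8)*(l + 2)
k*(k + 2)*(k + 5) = k^3 + 7*k^2 + 10*k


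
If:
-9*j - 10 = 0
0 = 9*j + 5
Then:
No Solution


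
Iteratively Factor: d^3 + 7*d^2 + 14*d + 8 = (d + 4)*(d^2 + 3*d + 2) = (d + 2)*(d + 4)*(d + 1)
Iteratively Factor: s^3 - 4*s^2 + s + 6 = (s - 2)*(s^2 - 2*s - 3) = (s - 3)*(s - 2)*(s + 1)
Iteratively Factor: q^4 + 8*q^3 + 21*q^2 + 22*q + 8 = (q + 2)*(q^3 + 6*q^2 + 9*q + 4) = (q + 1)*(q + 2)*(q^2 + 5*q + 4) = (q + 1)^2*(q + 2)*(q + 4)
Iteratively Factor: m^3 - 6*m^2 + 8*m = (m - 2)*(m^2 - 4*m) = m*(m - 2)*(m - 4)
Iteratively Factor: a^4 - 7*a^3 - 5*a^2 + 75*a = (a - 5)*(a^3 - 2*a^2 - 15*a) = (a - 5)*(a + 3)*(a^2 - 5*a) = a*(a - 5)*(a + 3)*(a - 5)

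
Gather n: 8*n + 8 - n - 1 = 7*n + 7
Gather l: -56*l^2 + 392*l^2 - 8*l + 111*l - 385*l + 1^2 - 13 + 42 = 336*l^2 - 282*l + 30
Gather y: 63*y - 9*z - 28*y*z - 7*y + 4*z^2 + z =y*(56 - 28*z) + 4*z^2 - 8*z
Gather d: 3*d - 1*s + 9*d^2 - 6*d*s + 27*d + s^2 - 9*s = 9*d^2 + d*(30 - 6*s) + s^2 - 10*s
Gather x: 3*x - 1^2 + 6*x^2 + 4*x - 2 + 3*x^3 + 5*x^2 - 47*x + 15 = 3*x^3 + 11*x^2 - 40*x + 12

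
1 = 1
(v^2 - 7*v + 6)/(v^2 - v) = (v - 6)/v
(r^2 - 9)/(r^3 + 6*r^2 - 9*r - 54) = 1/(r + 6)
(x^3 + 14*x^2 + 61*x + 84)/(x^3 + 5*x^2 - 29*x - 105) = (x + 4)/(x - 5)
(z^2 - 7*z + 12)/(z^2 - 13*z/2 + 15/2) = 2*(z^2 - 7*z + 12)/(2*z^2 - 13*z + 15)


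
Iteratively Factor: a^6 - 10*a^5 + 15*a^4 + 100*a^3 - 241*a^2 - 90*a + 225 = (a - 3)*(a^5 - 7*a^4 - 6*a^3 + 82*a^2 + 5*a - 75) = (a - 5)*(a - 3)*(a^4 - 2*a^3 - 16*a^2 + 2*a + 15) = (a - 5)*(a - 3)*(a + 1)*(a^3 - 3*a^2 - 13*a + 15) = (a - 5)*(a - 3)*(a + 1)*(a + 3)*(a^2 - 6*a + 5) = (a - 5)^2*(a - 3)*(a + 1)*(a + 3)*(a - 1)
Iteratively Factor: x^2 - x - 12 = (x + 3)*(x - 4)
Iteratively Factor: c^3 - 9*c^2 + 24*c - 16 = (c - 1)*(c^2 - 8*c + 16) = (c - 4)*(c - 1)*(c - 4)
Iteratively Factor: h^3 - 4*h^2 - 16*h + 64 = (h + 4)*(h^2 - 8*h + 16) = (h - 4)*(h + 4)*(h - 4)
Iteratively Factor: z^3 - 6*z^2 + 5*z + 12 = (z - 4)*(z^2 - 2*z - 3) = (z - 4)*(z + 1)*(z - 3)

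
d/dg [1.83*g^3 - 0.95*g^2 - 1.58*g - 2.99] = 5.49*g^2 - 1.9*g - 1.58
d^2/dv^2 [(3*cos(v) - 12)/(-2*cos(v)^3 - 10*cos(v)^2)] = 3*(4*cos(v) - 21*tan(v)^4 - 201/cos(v) - 424/cos(v)^2 + 270/cos(v)^3 + 621/cos(v)^4)/(2*(cos(v) + 5)^3)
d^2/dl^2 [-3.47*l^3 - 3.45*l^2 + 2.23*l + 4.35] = -20.82*l - 6.9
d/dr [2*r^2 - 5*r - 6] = 4*r - 5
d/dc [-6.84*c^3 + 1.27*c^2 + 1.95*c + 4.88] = -20.52*c^2 + 2.54*c + 1.95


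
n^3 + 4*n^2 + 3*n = n*(n + 1)*(n + 3)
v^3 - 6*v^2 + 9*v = v*(v - 3)^2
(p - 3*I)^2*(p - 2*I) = p^3 - 8*I*p^2 - 21*p + 18*I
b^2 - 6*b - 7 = (b - 7)*(b + 1)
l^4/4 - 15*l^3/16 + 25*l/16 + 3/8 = (l/4 + 1/4)*(l - 3)*(l - 2)*(l + 1/4)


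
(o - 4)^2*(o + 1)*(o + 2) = o^4 - 5*o^3 - 6*o^2 + 32*o + 32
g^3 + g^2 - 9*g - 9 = (g - 3)*(g + 1)*(g + 3)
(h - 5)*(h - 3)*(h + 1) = h^3 - 7*h^2 + 7*h + 15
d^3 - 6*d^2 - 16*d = d*(d - 8)*(d + 2)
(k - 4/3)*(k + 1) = k^2 - k/3 - 4/3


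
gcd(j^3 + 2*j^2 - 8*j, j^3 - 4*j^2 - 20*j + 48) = j^2 + 2*j - 8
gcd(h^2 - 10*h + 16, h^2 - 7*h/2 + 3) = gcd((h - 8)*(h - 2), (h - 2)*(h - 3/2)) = h - 2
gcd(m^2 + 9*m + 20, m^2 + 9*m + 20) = m^2 + 9*m + 20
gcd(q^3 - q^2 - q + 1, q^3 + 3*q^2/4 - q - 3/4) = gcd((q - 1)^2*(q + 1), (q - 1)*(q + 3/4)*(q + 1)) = q^2 - 1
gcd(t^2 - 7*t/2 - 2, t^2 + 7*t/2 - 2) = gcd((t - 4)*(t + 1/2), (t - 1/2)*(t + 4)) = 1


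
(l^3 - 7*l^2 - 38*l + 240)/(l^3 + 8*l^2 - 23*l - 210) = (l - 8)/(l + 7)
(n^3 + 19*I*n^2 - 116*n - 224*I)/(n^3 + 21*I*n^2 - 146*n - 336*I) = (n + 4*I)/(n + 6*I)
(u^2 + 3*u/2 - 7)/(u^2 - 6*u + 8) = (u + 7/2)/(u - 4)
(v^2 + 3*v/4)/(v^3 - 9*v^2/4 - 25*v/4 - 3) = v/(v^2 - 3*v - 4)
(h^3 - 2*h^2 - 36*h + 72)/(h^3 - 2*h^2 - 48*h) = (h^2 - 8*h + 12)/(h*(h - 8))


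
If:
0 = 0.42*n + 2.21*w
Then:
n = -5.26190476190476*w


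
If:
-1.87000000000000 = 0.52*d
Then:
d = -3.60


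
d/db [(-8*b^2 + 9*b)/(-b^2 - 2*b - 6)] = (25*b^2 + 96*b - 54)/(b^4 + 4*b^3 + 16*b^2 + 24*b + 36)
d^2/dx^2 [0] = 0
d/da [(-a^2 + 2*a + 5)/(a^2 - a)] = (-a^2 - 10*a + 5)/(a^2*(a^2 - 2*a + 1))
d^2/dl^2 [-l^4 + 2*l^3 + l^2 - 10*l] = -12*l^2 + 12*l + 2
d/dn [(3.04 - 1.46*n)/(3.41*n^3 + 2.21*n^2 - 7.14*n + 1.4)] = (9.9572*n^3 - 27.8726*n^2 - 13.4368*n + 19.6616)/(11.6281*n^6 + 15.0722*n^5 - 43.8107*n^4 - 22.0108*n^3 + 57.1676*n^2 - 19.992*n + 1.96)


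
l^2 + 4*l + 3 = (l + 1)*(l + 3)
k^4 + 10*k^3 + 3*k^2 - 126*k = k*(k - 3)*(k + 6)*(k + 7)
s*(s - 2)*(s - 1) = s^3 - 3*s^2 + 2*s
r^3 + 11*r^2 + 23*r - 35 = (r - 1)*(r + 5)*(r + 7)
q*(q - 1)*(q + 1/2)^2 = q^4 - 3*q^2/4 - q/4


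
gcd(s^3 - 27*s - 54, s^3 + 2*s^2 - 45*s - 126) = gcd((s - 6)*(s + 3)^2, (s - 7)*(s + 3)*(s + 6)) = s + 3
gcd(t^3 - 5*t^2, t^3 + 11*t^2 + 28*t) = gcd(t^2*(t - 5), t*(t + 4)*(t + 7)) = t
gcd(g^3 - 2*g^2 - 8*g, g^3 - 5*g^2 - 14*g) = g^2 + 2*g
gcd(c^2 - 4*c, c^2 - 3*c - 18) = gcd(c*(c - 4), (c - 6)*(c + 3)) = 1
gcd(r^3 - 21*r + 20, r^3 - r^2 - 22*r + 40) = r^2 + r - 20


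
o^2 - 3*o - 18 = (o - 6)*(o + 3)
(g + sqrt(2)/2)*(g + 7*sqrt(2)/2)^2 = g^3 + 15*sqrt(2)*g^2/2 + 63*g/2 + 49*sqrt(2)/4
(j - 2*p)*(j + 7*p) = j^2 + 5*j*p - 14*p^2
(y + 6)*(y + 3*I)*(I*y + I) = I*y^3 - 3*y^2 + 7*I*y^2 - 21*y + 6*I*y - 18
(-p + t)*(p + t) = -p^2 + t^2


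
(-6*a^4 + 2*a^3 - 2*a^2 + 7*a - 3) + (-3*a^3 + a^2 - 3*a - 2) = -6*a^4 - a^3 - a^2 + 4*a - 5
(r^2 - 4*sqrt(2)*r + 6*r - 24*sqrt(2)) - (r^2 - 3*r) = -4*sqrt(2)*r + 9*r - 24*sqrt(2)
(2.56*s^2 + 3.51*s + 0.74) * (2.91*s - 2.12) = 7.4496*s^3 + 4.7869*s^2 - 5.2878*s - 1.5688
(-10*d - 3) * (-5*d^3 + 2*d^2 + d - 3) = 50*d^4 - 5*d^3 - 16*d^2 + 27*d + 9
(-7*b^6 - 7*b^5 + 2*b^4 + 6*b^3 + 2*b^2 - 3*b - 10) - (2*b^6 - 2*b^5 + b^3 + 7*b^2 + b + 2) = -9*b^6 - 5*b^5 + 2*b^4 + 5*b^3 - 5*b^2 - 4*b - 12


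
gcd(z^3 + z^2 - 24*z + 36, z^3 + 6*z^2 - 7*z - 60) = z - 3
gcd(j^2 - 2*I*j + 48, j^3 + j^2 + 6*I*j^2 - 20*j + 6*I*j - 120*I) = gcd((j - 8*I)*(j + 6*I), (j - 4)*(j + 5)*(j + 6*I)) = j + 6*I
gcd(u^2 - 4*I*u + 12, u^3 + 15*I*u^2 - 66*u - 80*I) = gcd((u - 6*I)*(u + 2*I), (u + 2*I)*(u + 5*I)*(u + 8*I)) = u + 2*I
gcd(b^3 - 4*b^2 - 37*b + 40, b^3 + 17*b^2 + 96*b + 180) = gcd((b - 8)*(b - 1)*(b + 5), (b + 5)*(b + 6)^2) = b + 5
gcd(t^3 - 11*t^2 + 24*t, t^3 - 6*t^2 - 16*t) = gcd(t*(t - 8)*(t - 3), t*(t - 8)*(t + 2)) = t^2 - 8*t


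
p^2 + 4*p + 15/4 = (p + 3/2)*(p + 5/2)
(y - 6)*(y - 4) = y^2 - 10*y + 24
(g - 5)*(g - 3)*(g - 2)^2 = g^4 - 12*g^3 + 51*g^2 - 92*g + 60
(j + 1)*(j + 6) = j^2 + 7*j + 6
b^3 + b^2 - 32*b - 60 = (b - 6)*(b + 2)*(b + 5)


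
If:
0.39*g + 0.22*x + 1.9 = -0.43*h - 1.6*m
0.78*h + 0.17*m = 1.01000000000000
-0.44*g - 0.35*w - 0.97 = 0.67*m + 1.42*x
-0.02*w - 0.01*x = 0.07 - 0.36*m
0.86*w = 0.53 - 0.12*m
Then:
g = -8.25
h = 1.24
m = 0.27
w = 0.58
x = 1.60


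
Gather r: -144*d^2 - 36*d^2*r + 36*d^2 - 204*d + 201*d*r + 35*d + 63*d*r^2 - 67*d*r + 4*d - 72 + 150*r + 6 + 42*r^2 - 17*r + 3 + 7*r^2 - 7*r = -108*d^2 - 165*d + r^2*(63*d + 49) + r*(-36*d^2 + 134*d + 126) - 63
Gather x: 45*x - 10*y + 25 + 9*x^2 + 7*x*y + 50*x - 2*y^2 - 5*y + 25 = 9*x^2 + x*(7*y + 95) - 2*y^2 - 15*y + 50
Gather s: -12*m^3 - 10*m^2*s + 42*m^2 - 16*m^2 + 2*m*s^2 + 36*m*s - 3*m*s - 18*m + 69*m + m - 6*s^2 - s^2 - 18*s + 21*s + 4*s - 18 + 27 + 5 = -12*m^3 + 26*m^2 + 52*m + s^2*(2*m - 7) + s*(-10*m^2 + 33*m + 7) + 14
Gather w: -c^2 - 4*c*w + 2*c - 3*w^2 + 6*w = -c^2 + 2*c - 3*w^2 + w*(6 - 4*c)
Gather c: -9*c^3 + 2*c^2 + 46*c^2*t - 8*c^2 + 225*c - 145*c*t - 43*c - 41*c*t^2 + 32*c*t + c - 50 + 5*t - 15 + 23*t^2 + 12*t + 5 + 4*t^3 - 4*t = -9*c^3 + c^2*(46*t - 6) + c*(-41*t^2 - 113*t + 183) + 4*t^3 + 23*t^2 + 13*t - 60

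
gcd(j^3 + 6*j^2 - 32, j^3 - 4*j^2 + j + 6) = j - 2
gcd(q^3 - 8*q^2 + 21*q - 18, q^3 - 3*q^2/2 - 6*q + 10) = q - 2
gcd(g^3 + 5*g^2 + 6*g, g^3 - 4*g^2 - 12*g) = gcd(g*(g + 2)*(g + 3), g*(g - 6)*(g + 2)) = g^2 + 2*g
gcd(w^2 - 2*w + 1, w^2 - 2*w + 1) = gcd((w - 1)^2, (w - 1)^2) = w^2 - 2*w + 1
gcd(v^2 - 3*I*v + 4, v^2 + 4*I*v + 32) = v - 4*I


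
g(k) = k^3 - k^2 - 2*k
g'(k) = 3*k^2 - 2*k - 2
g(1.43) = -1.98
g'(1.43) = 1.27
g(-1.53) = -2.86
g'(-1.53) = 8.08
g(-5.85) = -222.72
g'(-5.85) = 112.37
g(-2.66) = -20.58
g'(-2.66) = 24.55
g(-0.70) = 0.57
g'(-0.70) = 0.87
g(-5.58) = -193.72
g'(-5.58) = 102.57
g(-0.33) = 0.52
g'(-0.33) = -1.01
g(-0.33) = 0.52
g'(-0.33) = -1.01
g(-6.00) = -240.00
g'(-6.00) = 118.00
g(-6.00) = -240.00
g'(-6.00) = 118.00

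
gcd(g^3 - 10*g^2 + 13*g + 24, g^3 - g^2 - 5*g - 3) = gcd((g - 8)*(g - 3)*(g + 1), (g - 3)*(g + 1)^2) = g^2 - 2*g - 3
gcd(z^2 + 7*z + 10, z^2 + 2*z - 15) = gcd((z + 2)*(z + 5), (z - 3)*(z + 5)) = z + 5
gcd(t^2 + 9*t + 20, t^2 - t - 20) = t + 4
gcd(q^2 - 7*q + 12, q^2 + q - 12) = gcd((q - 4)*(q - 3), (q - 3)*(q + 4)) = q - 3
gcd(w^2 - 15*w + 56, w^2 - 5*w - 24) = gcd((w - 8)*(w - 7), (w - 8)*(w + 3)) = w - 8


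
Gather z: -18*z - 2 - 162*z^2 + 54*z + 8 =-162*z^2 + 36*z + 6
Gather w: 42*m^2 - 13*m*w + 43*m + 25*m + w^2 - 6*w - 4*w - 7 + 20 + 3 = 42*m^2 + 68*m + w^2 + w*(-13*m - 10) + 16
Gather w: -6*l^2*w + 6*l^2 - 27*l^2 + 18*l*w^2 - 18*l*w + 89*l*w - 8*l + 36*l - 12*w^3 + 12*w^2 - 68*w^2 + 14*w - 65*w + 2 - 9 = -21*l^2 + 28*l - 12*w^3 + w^2*(18*l - 56) + w*(-6*l^2 + 71*l - 51) - 7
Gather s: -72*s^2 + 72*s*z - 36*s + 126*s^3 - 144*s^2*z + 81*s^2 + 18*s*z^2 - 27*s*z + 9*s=126*s^3 + s^2*(9 - 144*z) + s*(18*z^2 + 45*z - 27)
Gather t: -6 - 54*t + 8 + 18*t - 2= -36*t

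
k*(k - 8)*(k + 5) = k^3 - 3*k^2 - 40*k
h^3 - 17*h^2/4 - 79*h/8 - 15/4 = (h - 6)*(h + 1/2)*(h + 5/4)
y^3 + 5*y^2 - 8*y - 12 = (y - 2)*(y + 1)*(y + 6)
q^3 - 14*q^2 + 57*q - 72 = (q - 8)*(q - 3)^2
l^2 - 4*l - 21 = (l - 7)*(l + 3)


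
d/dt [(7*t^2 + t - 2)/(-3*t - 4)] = (-21*t^2 - 56*t - 10)/(9*t^2 + 24*t + 16)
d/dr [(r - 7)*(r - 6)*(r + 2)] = 3*r^2 - 22*r + 16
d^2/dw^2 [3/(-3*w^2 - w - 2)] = 6*(9*w^2 + 3*w - (6*w + 1)^2 + 6)/(3*w^2 + w + 2)^3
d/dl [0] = 0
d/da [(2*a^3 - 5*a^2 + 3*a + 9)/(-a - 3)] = a*(-4*a^2 - 13*a + 30)/(a^2 + 6*a + 9)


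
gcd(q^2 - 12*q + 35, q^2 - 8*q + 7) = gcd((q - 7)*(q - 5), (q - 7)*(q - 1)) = q - 7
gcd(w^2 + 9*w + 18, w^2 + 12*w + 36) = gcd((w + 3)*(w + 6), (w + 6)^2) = w + 6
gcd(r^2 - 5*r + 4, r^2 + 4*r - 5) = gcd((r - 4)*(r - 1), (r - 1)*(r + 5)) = r - 1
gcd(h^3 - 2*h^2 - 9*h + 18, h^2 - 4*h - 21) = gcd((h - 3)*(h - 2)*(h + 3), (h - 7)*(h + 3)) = h + 3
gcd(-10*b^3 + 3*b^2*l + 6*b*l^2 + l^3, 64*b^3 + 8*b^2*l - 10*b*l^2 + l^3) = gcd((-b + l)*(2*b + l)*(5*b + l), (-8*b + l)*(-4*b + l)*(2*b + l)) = 2*b + l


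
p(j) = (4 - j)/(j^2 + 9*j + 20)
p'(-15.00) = 0.02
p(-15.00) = 0.17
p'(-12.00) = 0.06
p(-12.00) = 0.29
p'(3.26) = -0.02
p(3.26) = 0.01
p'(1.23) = -0.06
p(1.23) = 0.09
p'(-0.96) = -0.31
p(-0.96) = 0.40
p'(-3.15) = -8.44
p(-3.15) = 4.55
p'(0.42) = -0.10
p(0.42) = 0.15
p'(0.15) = -0.13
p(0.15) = 0.18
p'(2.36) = -0.03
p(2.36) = 0.04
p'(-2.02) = -1.03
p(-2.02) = 1.02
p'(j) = (4 - j)*(-2*j - 9)/(j^2 + 9*j + 20)^2 - 1/(j^2 + 9*j + 20)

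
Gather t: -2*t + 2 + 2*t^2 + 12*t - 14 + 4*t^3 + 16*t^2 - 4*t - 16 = 4*t^3 + 18*t^2 + 6*t - 28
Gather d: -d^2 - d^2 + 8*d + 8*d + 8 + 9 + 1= -2*d^2 + 16*d + 18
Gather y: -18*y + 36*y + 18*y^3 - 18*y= 18*y^3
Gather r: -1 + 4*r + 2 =4*r + 1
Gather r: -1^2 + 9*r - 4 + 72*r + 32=81*r + 27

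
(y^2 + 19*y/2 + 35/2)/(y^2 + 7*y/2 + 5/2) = (y + 7)/(y + 1)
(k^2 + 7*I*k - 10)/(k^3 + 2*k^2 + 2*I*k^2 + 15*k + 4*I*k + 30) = (k + 2*I)/(k^2 + k*(2 - 3*I) - 6*I)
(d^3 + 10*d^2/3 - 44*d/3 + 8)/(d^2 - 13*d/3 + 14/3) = (3*d^2 + 16*d - 12)/(3*d - 7)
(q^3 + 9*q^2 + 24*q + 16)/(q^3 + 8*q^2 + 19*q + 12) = (q + 4)/(q + 3)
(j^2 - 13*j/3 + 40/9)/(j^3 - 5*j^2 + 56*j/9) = (3*j - 5)/(j*(3*j - 7))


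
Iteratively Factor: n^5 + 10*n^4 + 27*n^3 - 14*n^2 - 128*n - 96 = (n + 1)*(n^4 + 9*n^3 + 18*n^2 - 32*n - 96) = (n + 1)*(n + 4)*(n^3 + 5*n^2 - 2*n - 24) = (n - 2)*(n + 1)*(n + 4)*(n^2 + 7*n + 12) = (n - 2)*(n + 1)*(n + 4)^2*(n + 3)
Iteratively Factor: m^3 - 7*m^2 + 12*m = (m)*(m^2 - 7*m + 12) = m*(m - 4)*(m - 3)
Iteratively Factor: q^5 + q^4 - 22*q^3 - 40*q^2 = (q + 4)*(q^4 - 3*q^3 - 10*q^2) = (q - 5)*(q + 4)*(q^3 + 2*q^2) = q*(q - 5)*(q + 4)*(q^2 + 2*q) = q^2*(q - 5)*(q + 4)*(q + 2)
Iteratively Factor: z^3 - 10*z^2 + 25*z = (z - 5)*(z^2 - 5*z) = (z - 5)^2*(z)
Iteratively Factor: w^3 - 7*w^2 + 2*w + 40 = (w - 4)*(w^2 - 3*w - 10) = (w - 4)*(w + 2)*(w - 5)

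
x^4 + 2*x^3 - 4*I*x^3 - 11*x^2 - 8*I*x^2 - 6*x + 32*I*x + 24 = (x - 2)*(x + 4)*(x - 3*I)*(x - I)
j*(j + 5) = j^2 + 5*j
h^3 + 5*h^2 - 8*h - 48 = (h - 3)*(h + 4)^2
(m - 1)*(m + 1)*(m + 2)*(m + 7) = m^4 + 9*m^3 + 13*m^2 - 9*m - 14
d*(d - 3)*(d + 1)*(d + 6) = d^4 + 4*d^3 - 15*d^2 - 18*d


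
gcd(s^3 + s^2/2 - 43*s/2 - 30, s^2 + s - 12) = s + 4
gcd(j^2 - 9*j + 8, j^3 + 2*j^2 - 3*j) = j - 1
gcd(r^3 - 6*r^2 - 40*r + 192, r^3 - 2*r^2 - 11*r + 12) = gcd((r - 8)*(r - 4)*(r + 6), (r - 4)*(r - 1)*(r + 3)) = r - 4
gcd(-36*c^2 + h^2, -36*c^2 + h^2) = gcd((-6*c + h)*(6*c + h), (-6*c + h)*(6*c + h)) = 36*c^2 - h^2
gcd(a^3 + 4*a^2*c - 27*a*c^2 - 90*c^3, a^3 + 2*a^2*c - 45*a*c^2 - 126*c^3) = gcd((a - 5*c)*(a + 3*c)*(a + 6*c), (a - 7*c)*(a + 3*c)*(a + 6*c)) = a^2 + 9*a*c + 18*c^2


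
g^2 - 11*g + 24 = (g - 8)*(g - 3)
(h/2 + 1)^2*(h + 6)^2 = h^4/4 + 4*h^3 + 22*h^2 + 48*h + 36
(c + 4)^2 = c^2 + 8*c + 16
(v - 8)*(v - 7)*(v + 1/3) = v^3 - 44*v^2/3 + 51*v + 56/3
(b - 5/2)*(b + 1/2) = b^2 - 2*b - 5/4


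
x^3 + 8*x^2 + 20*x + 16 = (x + 2)^2*(x + 4)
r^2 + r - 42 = (r - 6)*(r + 7)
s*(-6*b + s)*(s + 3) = -6*b*s^2 - 18*b*s + s^3 + 3*s^2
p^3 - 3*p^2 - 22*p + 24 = (p - 6)*(p - 1)*(p + 4)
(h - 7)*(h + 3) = h^2 - 4*h - 21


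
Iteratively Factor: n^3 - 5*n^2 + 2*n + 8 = (n + 1)*(n^2 - 6*n + 8) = (n - 4)*(n + 1)*(n - 2)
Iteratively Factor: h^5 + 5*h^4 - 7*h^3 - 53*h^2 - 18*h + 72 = (h - 3)*(h^4 + 8*h^3 + 17*h^2 - 2*h - 24) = (h - 3)*(h + 4)*(h^3 + 4*h^2 + h - 6) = (h - 3)*(h + 3)*(h + 4)*(h^2 + h - 2) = (h - 3)*(h - 1)*(h + 3)*(h + 4)*(h + 2)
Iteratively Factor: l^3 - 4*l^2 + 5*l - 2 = (l - 1)*(l^2 - 3*l + 2) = (l - 2)*(l - 1)*(l - 1)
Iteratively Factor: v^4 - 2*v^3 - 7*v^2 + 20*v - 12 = (v - 1)*(v^3 - v^2 - 8*v + 12) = (v - 1)*(v + 3)*(v^2 - 4*v + 4) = (v - 2)*(v - 1)*(v + 3)*(v - 2)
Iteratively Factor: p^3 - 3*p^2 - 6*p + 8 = (p - 1)*(p^2 - 2*p - 8) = (p - 1)*(p + 2)*(p - 4)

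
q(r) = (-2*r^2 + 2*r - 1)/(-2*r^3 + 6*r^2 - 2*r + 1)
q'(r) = (2 - 4*r)/(-2*r^3 + 6*r^2 - 2*r + 1) + (-2*r^2 + 2*r - 1)*(6*r^2 - 12*r + 2)/(-2*r^3 + 6*r^2 - 2*r + 1)^2 = 2*r*(-2*r^3 + 4*r^2 - 7*r + 4)/(4*r^6 - 24*r^5 + 44*r^4 - 28*r^3 + 16*r^2 - 4*r + 1)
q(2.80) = 7.57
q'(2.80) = -73.53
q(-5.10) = -0.15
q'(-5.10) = -0.02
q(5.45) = 0.32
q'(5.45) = -0.11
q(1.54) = -0.55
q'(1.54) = -0.60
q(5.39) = 0.33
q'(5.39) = -0.11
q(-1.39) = -0.37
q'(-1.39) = -0.17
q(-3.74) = -0.19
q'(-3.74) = -0.04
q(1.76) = -0.71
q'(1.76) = -0.90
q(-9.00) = -0.09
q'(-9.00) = -0.00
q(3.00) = 2.60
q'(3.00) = -8.40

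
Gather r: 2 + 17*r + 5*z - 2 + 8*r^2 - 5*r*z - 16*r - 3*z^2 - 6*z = 8*r^2 + r*(1 - 5*z) - 3*z^2 - z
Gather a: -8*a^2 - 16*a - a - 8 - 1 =-8*a^2 - 17*a - 9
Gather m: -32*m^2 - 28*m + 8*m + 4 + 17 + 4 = -32*m^2 - 20*m + 25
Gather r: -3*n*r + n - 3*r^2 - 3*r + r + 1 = n - 3*r^2 + r*(-3*n - 2) + 1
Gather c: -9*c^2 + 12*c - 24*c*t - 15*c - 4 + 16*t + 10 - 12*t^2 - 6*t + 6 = -9*c^2 + c*(-24*t - 3) - 12*t^2 + 10*t + 12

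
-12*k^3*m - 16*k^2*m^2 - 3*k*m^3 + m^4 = m*(-6*k + m)*(k + m)*(2*k + m)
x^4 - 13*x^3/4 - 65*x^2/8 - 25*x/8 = x*(x - 5)*(x + 1/2)*(x + 5/4)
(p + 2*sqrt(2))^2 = p^2 + 4*sqrt(2)*p + 8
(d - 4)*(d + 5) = d^2 + d - 20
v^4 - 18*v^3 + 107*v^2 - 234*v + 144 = (v - 8)*(v - 6)*(v - 3)*(v - 1)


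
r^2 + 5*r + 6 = (r + 2)*(r + 3)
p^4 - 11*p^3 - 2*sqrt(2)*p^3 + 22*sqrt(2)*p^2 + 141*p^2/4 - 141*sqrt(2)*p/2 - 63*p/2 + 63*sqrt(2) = (p - 6)*(p - 7/2)*(p - 3/2)*(p - 2*sqrt(2))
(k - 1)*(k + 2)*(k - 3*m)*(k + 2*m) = k^4 - k^3*m + k^3 - 6*k^2*m^2 - k^2*m - 2*k^2 - 6*k*m^2 + 2*k*m + 12*m^2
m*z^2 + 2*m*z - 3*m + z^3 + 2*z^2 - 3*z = (m + z)*(z - 1)*(z + 3)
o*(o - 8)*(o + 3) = o^3 - 5*o^2 - 24*o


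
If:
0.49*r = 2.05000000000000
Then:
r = 4.18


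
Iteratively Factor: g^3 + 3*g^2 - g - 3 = (g + 3)*(g^2 - 1) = (g + 1)*(g + 3)*(g - 1)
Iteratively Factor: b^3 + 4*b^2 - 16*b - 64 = (b + 4)*(b^2 - 16) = (b - 4)*(b + 4)*(b + 4)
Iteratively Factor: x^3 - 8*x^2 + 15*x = (x - 5)*(x^2 - 3*x) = (x - 5)*(x - 3)*(x)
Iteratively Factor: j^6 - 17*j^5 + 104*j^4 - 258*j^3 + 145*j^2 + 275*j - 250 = (j - 5)*(j^5 - 12*j^4 + 44*j^3 - 38*j^2 - 45*j + 50) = (j - 5)*(j - 1)*(j^4 - 11*j^3 + 33*j^2 - 5*j - 50) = (j - 5)*(j - 1)*(j + 1)*(j^3 - 12*j^2 + 45*j - 50) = (j - 5)^2*(j - 1)*(j + 1)*(j^2 - 7*j + 10) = (j - 5)^3*(j - 1)*(j + 1)*(j - 2)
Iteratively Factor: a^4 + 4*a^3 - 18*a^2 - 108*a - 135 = (a + 3)*(a^3 + a^2 - 21*a - 45) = (a - 5)*(a + 3)*(a^2 + 6*a + 9) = (a - 5)*(a + 3)^2*(a + 3)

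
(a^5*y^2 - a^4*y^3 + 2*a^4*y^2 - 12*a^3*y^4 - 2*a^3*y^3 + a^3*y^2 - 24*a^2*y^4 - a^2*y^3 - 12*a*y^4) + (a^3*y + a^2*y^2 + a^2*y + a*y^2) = a^5*y^2 - a^4*y^3 + 2*a^4*y^2 - 12*a^3*y^4 - 2*a^3*y^3 + a^3*y^2 + a^3*y - 24*a^2*y^4 - a^2*y^3 + a^2*y^2 + a^2*y - 12*a*y^4 + a*y^2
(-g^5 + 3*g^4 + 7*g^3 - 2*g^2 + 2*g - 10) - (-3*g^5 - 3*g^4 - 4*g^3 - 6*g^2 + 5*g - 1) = 2*g^5 + 6*g^4 + 11*g^3 + 4*g^2 - 3*g - 9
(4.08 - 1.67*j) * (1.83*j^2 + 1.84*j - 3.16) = -3.0561*j^3 + 4.3936*j^2 + 12.7844*j - 12.8928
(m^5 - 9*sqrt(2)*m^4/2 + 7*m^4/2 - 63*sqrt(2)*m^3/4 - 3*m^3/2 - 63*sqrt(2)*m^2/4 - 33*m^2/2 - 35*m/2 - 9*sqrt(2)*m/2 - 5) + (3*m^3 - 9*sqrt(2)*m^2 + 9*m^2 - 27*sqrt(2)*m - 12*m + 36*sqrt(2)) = m^5 - 9*sqrt(2)*m^4/2 + 7*m^4/2 - 63*sqrt(2)*m^3/4 + 3*m^3/2 - 99*sqrt(2)*m^2/4 - 15*m^2/2 - 63*sqrt(2)*m/2 - 59*m/2 - 5 + 36*sqrt(2)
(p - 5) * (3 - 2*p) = -2*p^2 + 13*p - 15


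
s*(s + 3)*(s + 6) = s^3 + 9*s^2 + 18*s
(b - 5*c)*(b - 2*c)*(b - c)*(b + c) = b^4 - 7*b^3*c + 9*b^2*c^2 + 7*b*c^3 - 10*c^4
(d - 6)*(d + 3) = d^2 - 3*d - 18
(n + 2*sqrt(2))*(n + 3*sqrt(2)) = n^2 + 5*sqrt(2)*n + 12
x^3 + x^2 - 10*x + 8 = (x - 2)*(x - 1)*(x + 4)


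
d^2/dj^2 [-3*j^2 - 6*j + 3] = -6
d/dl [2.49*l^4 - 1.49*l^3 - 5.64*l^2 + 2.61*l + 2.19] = 9.96*l^3 - 4.47*l^2 - 11.28*l + 2.61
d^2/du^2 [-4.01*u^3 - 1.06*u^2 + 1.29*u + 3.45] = -24.06*u - 2.12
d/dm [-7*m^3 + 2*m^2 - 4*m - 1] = -21*m^2 + 4*m - 4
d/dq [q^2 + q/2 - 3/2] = 2*q + 1/2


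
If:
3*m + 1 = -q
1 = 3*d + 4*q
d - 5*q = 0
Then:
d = 5/19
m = -20/57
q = 1/19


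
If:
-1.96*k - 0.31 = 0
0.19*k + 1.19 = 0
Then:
No Solution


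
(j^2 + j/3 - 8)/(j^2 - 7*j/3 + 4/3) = (3*j^2 + j - 24)/(3*j^2 - 7*j + 4)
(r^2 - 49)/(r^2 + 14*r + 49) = (r - 7)/(r + 7)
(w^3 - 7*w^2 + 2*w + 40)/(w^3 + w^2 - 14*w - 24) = (w - 5)/(w + 3)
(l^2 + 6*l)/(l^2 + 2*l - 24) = l/(l - 4)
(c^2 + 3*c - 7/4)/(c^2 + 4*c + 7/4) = (2*c - 1)/(2*c + 1)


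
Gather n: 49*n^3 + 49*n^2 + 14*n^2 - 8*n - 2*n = 49*n^3 + 63*n^2 - 10*n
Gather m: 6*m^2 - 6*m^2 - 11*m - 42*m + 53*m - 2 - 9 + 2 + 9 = 0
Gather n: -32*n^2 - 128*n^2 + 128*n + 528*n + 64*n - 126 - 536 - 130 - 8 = -160*n^2 + 720*n - 800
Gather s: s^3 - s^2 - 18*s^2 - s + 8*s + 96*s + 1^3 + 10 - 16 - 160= s^3 - 19*s^2 + 103*s - 165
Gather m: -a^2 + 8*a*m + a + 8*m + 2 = -a^2 + a + m*(8*a + 8) + 2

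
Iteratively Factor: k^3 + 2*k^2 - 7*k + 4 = (k - 1)*(k^2 + 3*k - 4) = (k - 1)^2*(k + 4)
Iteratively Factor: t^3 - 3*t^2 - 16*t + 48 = (t - 3)*(t^2 - 16) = (t - 3)*(t + 4)*(t - 4)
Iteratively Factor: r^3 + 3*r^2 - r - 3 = (r - 1)*(r^2 + 4*r + 3) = (r - 1)*(r + 1)*(r + 3)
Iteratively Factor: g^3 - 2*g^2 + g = (g)*(g^2 - 2*g + 1) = g*(g - 1)*(g - 1)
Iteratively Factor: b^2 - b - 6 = (b + 2)*(b - 3)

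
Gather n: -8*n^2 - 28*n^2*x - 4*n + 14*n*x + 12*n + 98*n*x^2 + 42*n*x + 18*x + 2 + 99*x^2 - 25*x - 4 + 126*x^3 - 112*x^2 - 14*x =n^2*(-28*x - 8) + n*(98*x^2 + 56*x + 8) + 126*x^3 - 13*x^2 - 21*x - 2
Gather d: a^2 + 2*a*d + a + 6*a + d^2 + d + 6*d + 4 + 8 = a^2 + 7*a + d^2 + d*(2*a + 7) + 12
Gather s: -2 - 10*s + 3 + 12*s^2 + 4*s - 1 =12*s^2 - 6*s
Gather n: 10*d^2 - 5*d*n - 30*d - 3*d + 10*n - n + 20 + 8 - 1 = 10*d^2 - 33*d + n*(9 - 5*d) + 27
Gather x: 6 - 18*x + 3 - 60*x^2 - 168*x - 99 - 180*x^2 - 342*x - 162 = -240*x^2 - 528*x - 252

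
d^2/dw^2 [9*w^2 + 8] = 18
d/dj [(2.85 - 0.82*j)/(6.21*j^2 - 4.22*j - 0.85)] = (5.0922*j^2 - 35.397*j + 12.724)/(38.5641*j^4 - 52.4124*j^3 + 7.2514*j^2 + 7.174*j + 0.7225)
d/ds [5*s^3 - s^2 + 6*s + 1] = 15*s^2 - 2*s + 6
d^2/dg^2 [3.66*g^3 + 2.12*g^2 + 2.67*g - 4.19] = 21.96*g + 4.24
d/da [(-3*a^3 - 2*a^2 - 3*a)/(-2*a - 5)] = (12*a^3 + 49*a^2 + 20*a + 15)/(4*a^2 + 20*a + 25)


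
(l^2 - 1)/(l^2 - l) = (l + 1)/l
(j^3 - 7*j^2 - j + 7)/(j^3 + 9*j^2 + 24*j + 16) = (j^2 - 8*j + 7)/(j^2 + 8*j + 16)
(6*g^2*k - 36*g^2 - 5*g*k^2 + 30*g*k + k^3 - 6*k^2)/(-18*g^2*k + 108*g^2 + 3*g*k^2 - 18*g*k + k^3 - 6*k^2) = (-2*g + k)/(6*g + k)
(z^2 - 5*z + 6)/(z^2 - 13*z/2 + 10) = 2*(z^2 - 5*z + 6)/(2*z^2 - 13*z + 20)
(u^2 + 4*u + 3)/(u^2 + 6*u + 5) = (u + 3)/(u + 5)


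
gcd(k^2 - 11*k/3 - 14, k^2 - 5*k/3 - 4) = 1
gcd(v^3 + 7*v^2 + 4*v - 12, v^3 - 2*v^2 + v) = v - 1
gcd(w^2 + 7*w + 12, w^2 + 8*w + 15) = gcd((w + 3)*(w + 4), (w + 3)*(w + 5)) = w + 3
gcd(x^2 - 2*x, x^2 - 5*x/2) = x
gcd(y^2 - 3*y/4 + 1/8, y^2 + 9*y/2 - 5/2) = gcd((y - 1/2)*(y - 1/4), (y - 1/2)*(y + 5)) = y - 1/2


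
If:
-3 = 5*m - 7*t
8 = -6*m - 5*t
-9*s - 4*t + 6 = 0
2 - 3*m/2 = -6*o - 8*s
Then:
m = -71/67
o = -12169/7236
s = 490/603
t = -22/67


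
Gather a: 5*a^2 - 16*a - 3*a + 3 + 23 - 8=5*a^2 - 19*a + 18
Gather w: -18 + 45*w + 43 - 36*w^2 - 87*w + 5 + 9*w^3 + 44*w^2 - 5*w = 9*w^3 + 8*w^2 - 47*w + 30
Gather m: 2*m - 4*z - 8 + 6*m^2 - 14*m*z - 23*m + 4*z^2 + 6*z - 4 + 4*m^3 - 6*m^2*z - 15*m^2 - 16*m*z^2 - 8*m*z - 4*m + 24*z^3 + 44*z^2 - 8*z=4*m^3 + m^2*(-6*z - 9) + m*(-16*z^2 - 22*z - 25) + 24*z^3 + 48*z^2 - 6*z - 12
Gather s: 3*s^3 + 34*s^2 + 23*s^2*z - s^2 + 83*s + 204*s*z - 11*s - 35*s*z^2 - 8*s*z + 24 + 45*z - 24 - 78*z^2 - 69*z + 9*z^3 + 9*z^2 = 3*s^3 + s^2*(23*z + 33) + s*(-35*z^2 + 196*z + 72) + 9*z^3 - 69*z^2 - 24*z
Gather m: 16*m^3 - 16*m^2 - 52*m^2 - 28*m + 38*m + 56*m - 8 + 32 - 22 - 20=16*m^3 - 68*m^2 + 66*m - 18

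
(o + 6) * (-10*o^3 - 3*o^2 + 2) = -10*o^4 - 63*o^3 - 18*o^2 + 2*o + 12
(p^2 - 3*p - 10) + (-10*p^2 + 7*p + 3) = -9*p^2 + 4*p - 7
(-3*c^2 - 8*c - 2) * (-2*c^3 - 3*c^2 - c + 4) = 6*c^5 + 25*c^4 + 31*c^3 + 2*c^2 - 30*c - 8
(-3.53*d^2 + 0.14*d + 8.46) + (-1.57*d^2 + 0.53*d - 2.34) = -5.1*d^2 + 0.67*d + 6.12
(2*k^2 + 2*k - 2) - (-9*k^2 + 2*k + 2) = 11*k^2 - 4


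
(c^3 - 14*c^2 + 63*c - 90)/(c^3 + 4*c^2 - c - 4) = (c^3 - 14*c^2 + 63*c - 90)/(c^3 + 4*c^2 - c - 4)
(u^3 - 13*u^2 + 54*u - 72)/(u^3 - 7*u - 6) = (u^2 - 10*u + 24)/(u^2 + 3*u + 2)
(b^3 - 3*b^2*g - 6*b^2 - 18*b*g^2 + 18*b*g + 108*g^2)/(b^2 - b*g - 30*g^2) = (b^2 + 3*b*g - 6*b - 18*g)/(b + 5*g)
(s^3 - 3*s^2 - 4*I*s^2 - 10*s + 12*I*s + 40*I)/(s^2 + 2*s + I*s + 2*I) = (s^2 - s*(5 + 4*I) + 20*I)/(s + I)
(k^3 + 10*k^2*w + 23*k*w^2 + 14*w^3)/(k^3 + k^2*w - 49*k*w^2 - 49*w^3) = (-k - 2*w)/(-k + 7*w)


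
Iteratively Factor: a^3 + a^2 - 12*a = (a + 4)*(a^2 - 3*a) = (a - 3)*(a + 4)*(a)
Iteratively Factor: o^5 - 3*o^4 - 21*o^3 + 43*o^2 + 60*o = (o + 1)*(o^4 - 4*o^3 - 17*o^2 + 60*o) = (o - 3)*(o + 1)*(o^3 - o^2 - 20*o) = (o - 5)*(o - 3)*(o + 1)*(o^2 + 4*o) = o*(o - 5)*(o - 3)*(o + 1)*(o + 4)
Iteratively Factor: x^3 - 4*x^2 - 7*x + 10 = (x - 1)*(x^2 - 3*x - 10) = (x - 1)*(x + 2)*(x - 5)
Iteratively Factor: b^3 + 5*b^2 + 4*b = (b)*(b^2 + 5*b + 4) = b*(b + 4)*(b + 1)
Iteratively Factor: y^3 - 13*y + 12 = (y - 3)*(y^2 + 3*y - 4) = (y - 3)*(y - 1)*(y + 4)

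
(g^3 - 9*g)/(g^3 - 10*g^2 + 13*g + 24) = g*(g + 3)/(g^2 - 7*g - 8)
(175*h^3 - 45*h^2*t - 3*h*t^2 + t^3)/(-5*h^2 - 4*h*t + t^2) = (-35*h^2 + 2*h*t + t^2)/(h + t)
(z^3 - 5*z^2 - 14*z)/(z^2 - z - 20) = z*(-z^2 + 5*z + 14)/(-z^2 + z + 20)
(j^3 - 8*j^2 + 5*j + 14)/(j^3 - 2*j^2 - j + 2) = (j - 7)/(j - 1)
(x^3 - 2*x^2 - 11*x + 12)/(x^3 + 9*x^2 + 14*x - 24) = (x^2 - x - 12)/(x^2 + 10*x + 24)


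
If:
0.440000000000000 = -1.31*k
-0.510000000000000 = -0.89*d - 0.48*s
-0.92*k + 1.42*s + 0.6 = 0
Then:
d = 0.92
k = -0.34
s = -0.64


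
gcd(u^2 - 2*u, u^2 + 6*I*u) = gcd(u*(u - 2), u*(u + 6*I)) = u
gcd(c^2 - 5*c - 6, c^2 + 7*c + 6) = c + 1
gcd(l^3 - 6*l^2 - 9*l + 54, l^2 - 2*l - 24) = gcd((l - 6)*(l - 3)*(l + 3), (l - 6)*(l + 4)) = l - 6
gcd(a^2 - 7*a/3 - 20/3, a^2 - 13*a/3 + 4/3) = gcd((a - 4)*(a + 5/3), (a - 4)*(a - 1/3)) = a - 4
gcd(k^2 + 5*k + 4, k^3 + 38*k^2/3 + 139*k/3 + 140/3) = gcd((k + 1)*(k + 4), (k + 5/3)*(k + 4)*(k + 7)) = k + 4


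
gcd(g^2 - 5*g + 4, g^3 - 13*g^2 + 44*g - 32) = g^2 - 5*g + 4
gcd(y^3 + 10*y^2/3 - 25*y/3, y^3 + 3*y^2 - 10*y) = y^2 + 5*y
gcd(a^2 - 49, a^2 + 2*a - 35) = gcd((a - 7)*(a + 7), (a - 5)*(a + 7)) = a + 7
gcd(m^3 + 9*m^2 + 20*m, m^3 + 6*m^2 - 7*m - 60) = m^2 + 9*m + 20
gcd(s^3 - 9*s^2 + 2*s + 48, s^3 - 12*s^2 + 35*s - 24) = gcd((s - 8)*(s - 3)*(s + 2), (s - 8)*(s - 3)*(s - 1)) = s^2 - 11*s + 24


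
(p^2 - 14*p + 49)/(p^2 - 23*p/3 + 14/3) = 3*(p - 7)/(3*p - 2)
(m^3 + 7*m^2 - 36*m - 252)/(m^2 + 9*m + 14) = (m^2 - 36)/(m + 2)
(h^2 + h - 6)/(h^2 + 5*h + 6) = (h - 2)/(h + 2)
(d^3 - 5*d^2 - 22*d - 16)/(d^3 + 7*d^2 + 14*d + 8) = (d - 8)/(d + 4)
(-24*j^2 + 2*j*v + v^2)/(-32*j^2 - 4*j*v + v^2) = (24*j^2 - 2*j*v - v^2)/(32*j^2 + 4*j*v - v^2)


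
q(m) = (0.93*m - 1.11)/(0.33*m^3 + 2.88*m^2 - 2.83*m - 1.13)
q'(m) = (0.93*m - 1.11)*(-0.99*m^2 - 5.76*m + 2.83)/(0.33*m^3 + 2.88*m^2 - 2.83*m - 1.13)^2 + 0.93/(0.33*m^3 + 2.88*m^2 - 2.83*m - 1.13) = (-0.6138*m^3 - 1.5795*m^2 + 6.3936*m - 4.1922)/(0.1089*m^6 + 1.9008*m^5 + 6.4266*m^4 - 17.0466*m^3 + 1.5001*m^2 + 6.3958*m + 1.2769)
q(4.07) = 0.05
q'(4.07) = -0.01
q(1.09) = 0.26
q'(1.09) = 0.79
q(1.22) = 0.08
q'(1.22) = 1.55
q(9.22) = 0.02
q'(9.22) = -0.00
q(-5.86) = -0.14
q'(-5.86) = 0.01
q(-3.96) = -0.14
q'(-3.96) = -0.01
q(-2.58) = -0.18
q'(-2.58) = -0.05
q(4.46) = 0.04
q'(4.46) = -0.01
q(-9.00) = -0.56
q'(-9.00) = 0.89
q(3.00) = 0.07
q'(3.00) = -0.02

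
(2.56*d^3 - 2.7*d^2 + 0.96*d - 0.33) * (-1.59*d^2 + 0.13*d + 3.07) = -4.0704*d^5 + 4.6258*d^4 + 5.9818*d^3 - 7.6395*d^2 + 2.9043*d - 1.0131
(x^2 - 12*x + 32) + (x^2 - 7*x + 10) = 2*x^2 - 19*x + 42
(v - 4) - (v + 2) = -6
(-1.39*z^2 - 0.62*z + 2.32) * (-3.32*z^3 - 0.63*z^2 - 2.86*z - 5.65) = 4.6148*z^5 + 2.9341*z^4 - 3.3364*z^3 + 8.1651*z^2 - 3.1322*z - 13.108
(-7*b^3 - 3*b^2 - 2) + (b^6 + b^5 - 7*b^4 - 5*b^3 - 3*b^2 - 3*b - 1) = b^6 + b^5 - 7*b^4 - 12*b^3 - 6*b^2 - 3*b - 3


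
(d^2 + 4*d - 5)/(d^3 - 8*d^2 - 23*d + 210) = (d - 1)/(d^2 - 13*d + 42)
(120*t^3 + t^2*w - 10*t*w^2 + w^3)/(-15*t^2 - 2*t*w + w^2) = -8*t + w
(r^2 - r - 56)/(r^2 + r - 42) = (r - 8)/(r - 6)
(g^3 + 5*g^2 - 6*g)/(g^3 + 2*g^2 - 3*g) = (g + 6)/(g + 3)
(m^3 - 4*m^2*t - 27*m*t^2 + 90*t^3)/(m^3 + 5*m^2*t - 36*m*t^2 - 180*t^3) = (m - 3*t)/(m + 6*t)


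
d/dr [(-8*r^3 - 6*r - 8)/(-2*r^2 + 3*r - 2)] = 4*(4*r^4 - 12*r^3 + 9*r^2 - 8*r + 9)/(4*r^4 - 12*r^3 + 17*r^2 - 12*r + 4)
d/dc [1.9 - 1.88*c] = -1.88000000000000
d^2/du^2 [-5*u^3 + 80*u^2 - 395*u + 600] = 160 - 30*u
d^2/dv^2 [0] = 0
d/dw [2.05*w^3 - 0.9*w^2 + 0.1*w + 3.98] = 6.15*w^2 - 1.8*w + 0.1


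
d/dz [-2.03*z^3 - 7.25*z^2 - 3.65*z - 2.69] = -6.09*z^2 - 14.5*z - 3.65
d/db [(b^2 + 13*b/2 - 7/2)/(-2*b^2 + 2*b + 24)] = (15*b^2 + 34*b + 163)/(4*(b^4 - 2*b^3 - 23*b^2 + 24*b + 144))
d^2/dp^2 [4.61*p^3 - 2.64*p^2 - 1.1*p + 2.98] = 27.66*p - 5.28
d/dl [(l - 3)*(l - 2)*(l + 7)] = 3*l^2 + 4*l - 29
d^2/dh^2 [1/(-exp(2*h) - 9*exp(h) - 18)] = (-2*(2*exp(h) + 9)^2*exp(h) + (4*exp(h) + 9)*(exp(2*h) + 9*exp(h) + 18))*exp(h)/(exp(2*h) + 9*exp(h) + 18)^3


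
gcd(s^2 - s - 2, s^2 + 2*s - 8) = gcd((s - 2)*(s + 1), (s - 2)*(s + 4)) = s - 2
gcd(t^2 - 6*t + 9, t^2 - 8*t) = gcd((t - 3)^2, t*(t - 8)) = 1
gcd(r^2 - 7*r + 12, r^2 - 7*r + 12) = r^2 - 7*r + 12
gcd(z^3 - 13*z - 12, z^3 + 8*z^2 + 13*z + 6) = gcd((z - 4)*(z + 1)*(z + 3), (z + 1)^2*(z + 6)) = z + 1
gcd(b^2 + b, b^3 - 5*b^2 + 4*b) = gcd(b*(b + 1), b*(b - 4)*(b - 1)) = b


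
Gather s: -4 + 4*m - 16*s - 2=4*m - 16*s - 6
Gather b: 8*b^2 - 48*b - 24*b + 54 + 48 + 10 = 8*b^2 - 72*b + 112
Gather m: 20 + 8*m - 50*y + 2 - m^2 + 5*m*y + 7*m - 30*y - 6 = -m^2 + m*(5*y + 15) - 80*y + 16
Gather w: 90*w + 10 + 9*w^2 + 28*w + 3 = 9*w^2 + 118*w + 13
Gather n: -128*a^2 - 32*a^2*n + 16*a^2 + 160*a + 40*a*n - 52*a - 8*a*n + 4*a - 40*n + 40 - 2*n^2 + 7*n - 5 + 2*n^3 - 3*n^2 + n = -112*a^2 + 112*a + 2*n^3 - 5*n^2 + n*(-32*a^2 + 32*a - 32) + 35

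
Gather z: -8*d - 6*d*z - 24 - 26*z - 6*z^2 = -8*d - 6*z^2 + z*(-6*d - 26) - 24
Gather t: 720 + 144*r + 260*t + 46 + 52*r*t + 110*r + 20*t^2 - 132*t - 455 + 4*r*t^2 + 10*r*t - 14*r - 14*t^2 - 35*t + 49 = 240*r + t^2*(4*r + 6) + t*(62*r + 93) + 360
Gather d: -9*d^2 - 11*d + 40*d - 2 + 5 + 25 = -9*d^2 + 29*d + 28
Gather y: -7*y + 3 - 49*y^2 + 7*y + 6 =9 - 49*y^2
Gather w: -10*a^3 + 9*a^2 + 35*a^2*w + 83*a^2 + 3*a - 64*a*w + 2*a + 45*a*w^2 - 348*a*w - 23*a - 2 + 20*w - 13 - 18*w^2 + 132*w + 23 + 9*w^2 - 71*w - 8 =-10*a^3 + 92*a^2 - 18*a + w^2*(45*a - 9) + w*(35*a^2 - 412*a + 81)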